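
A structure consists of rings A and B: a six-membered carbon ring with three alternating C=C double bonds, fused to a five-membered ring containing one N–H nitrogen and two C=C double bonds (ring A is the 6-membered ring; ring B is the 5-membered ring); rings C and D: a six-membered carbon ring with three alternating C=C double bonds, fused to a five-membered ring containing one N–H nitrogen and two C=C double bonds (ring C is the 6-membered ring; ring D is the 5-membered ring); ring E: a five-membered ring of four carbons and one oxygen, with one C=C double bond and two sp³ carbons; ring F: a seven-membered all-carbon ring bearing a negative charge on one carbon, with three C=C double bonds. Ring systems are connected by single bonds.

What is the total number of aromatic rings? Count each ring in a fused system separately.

Rings A and B form a fused bicyclic system (with one N–H) with 9 sp² atoms and 10 π electrons from ring double bonds plus a heteroatom lone pair. 10 = 4(2)+2, so the system is aromatic and both rings count as aromatic (indole).
Rings C and D form a fused bicyclic system (with one N–H) with 9 sp² atoms and 10 π electrons from ring double bonds plus a heteroatom lone pair. 10 = 4(2)+2, so the system is aromatic and both rings count as aromatic (indole).
Ring E has two sp³ carbons, so it is not fully conjugated — not aromatic (2,3-dihydrofuran).
Ring F has only sp² ring atoms; a planar conformation would have a fully conjugated π system of 8 electrons. But 8 = 4(2), which is 4n not 4n+2, so ring F is not aromatic (cycloheptatrienyl anion).
Aromatic: A, B, C, D. Total: 4.

4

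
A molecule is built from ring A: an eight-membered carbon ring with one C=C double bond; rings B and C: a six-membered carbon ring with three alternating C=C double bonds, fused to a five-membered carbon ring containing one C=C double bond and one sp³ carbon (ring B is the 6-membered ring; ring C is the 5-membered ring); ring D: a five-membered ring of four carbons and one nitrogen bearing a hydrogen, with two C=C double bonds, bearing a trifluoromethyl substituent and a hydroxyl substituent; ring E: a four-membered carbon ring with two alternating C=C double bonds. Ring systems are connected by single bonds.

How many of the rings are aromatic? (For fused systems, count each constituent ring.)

2

Ring A has six sp³ carbons, so it is not fully conjugated — not aromatic (cyclooctene).
Ring B is fully conjugated (every ring atom contributes a p orbital); 3 ring double bonds give 6 π electrons. 6 = 4(1)+2, so ring B is aromatic (benzene ring).
Ring C has one sp³ carbon, so it is not fully conjugated — not aromatic (cyclopentene ring).
Ring D is planar and fully conjugated; 2 ring double bonds (4 π electrons) plus a heteroatom lone pair (2) give 6 π electrons. 6 = 4(1)+2, so ring D is aromatic (pyrrole).
Ring E has only sp² ring atoms; a planar conformation would have a fully conjugated π system of 4 electrons. But 4 = 4(1), which is 4n not 4n+2, so ring E is not aromatic (cyclobutadiene) — cyclobutadiene is antiaromatic and distorts to a rectangle.
Aromatic: B, D. Total: 2.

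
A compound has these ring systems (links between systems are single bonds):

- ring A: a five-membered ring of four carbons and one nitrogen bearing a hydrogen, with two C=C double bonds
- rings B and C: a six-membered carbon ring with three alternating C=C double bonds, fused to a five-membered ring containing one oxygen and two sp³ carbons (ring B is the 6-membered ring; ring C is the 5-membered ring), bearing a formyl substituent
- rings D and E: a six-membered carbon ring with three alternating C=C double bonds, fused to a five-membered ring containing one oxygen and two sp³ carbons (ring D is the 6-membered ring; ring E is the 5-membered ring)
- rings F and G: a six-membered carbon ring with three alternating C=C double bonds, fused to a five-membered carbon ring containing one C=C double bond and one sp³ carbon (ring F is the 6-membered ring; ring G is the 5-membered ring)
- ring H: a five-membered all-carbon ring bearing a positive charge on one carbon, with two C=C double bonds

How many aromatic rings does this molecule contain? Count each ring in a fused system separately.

4

Ring A is planar and fully conjugated; 2 ring double bonds (4 π electrons) plus a heteroatom lone pair (2) give 6 π electrons. Since 6 = 4n+2 (n=1), ring A is aromatic (pyrrole).
Ring B is fully conjugated (every ring atom contributes a p orbital); 3 ring double bonds give 6 π electrons. 6 = 4(1)+2, so ring B is aromatic (benzene ring).
Ring C has two sp³ carbons, so it is not fully conjugated — not aromatic (oxolane ring).
Ring D is planar and fully conjugated; 3 ring double bonds give 6 π electrons. 6 = 4(1)+2, so ring D is aromatic (benzene ring).
Ring E has two sp³ carbons, so it is not fully conjugated — not aromatic (oxolane ring).
Ring F has a continuous p-orbital overlap around the ring; 3 ring double bonds give 6 π electrons. That satisfies 4n+2 with n=1, so ring F is aromatic (benzene ring).
Ring G has one sp³ carbon, so it is not fully conjugated — not aromatic (cyclopentene ring).
Ring H has only sp² ring atoms; a planar conformation would have a fully conjugated π system of 4 electrons. But 4 = 4(1), which is 4n not 4n+2, so ring H is not aromatic (cyclopentadienyl cation).
Aromatic: A, B, D, F. Total: 4.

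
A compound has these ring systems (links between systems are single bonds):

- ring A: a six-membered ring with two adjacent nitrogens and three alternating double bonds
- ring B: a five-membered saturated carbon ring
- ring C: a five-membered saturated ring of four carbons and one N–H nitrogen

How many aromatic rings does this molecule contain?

1

Ring A is planar and fully conjugated; 3 ring double bonds give 6 π electrons. 6 = 4(1)+2, so ring A is aromatic (pyridazine).
Ring B has only sp³ atoms, so it is not fully conjugated — not aromatic (cyclopentane).
Ring C has only sp³ atoms, so it is not fully conjugated — not aromatic (pyrrolidine).
Aromatic: A. Total: 1.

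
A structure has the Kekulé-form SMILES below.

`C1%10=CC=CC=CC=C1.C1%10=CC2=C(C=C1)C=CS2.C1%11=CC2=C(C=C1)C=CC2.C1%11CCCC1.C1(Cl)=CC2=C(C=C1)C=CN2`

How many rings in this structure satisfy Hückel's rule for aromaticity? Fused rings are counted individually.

5

The SMILES encodes an eight-membered carbon ring with four alternating C=C double bonds; a six-membered carbon ring with three alternating C=C double bonds, fused to a five-membered ring containing one sulfur and two C=C double bonds; a six-membered carbon ring with three alternating C=C double bonds, fused to a five-membered carbon ring containing one C=C double bond and one sp³ carbon; a five-membered saturated carbon ring; a six-membered carbon ring with three alternating C=C double bonds, fused to a five-membered ring containing one N–H nitrogen and two C=C double bonds.
The 8-membered ring has only sp² ring atoms; a planar conformation would have a fully conjugated π system of 8 electrons. But 8 = 4(2), which is 4n not 4n+2, so it is not aromatic (cyclooctatetraene) — cyclooctatetraene distorts into a non-planar tub to avoid antiaromaticity.
The fused 6/5-membered bicyclic (with one sulfur) is a single π system with 9 sp² atoms and 10 π electrons from ring double bonds plus a heteroatom lone pair. 10 = 4(2)+2, so the system is aromatic and both rings count as aromatic (benzothiophene).
The 6-membered ring has a continuous p-orbital overlap around the ring; 3 ring double bonds give 6 π electrons. 6 = 4(1)+2, so it is aromatic (benzene ring).
The 5-membered ring has one sp³ carbon, so it is not fully conjugated — not aromatic (cyclopentene ring).
The second 5-membered ring has only sp³ atoms, so it is not fully conjugated — not aromatic (cyclopentane).
The fused 6/5-membered bicyclic (with one N–H) is a single π system with 9 sp² atoms and 10 π electrons from ring double bonds plus a heteroatom lone pair. 10 = 4(2)+2, so the system is aromatic and both rings count as aromatic (indole).
5 of the 8 rings are aromatic. Total: 5.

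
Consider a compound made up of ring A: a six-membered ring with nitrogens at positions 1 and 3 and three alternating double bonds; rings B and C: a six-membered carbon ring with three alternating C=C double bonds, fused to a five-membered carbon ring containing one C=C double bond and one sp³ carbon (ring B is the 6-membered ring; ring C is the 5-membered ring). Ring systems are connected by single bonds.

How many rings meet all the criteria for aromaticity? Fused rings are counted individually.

2

Ring A is fully conjugated (every ring atom contributes a p orbital); 3 ring double bonds give 6 π electrons. Since 6 = 4n+2 (n=1), ring A is aromatic (pyrimidine).
Ring B has a continuous p-orbital overlap around the ring; 3 ring double bonds give 6 π electrons. Since 6 = 4n+2 (n=1), ring B is aromatic (benzene ring).
Ring C has one sp³ carbon, so it is not fully conjugated — not aromatic (cyclopentene ring).
Aromatic: A, B. Total: 2.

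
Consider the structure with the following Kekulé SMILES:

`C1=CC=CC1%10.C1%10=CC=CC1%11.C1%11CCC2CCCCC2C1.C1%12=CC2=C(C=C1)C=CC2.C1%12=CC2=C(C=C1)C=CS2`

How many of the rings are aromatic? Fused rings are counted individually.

3

The SMILES encodes a five-membered carbon ring with two conjugated C=C double bonds and one sp³ carbon; a five-membered carbon ring with two conjugated C=C double bonds and one sp³ carbon; two fused six-membered saturated carbon rings; a six-membered carbon ring with three alternating C=C double bonds, fused to a five-membered carbon ring containing one C=C double bond and one sp³ carbon; a six-membered carbon ring with three alternating C=C double bonds, fused to a five-membered ring containing one sulfur and two C=C double bonds.
The 5-membered ring has one sp³ carbon, so it is not fully conjugated — not aromatic (cyclopentadiene).
The second 5-membered ring has one sp³ carbon, so it is not fully conjugated — not aromatic (cyclopentadiene).
The 6-membered ring has only sp³ atoms, so it is not fully conjugated — not aromatic (cyclohexane ring).
The second 6-membered ring has only sp³ atoms, so it is not fully conjugated — not aromatic (cyclohexane ring).
The third 6-membered ring has a continuous p-orbital overlap around the ring; 3 ring double bonds give 6 π electrons. 6 = 4(1)+2, so it is aromatic (benzene ring).
The third 5-membered ring has one sp³ carbon, so it is not fully conjugated — not aromatic (cyclopentene ring).
The fused 6/5-membered bicyclic (with one sulfur) is a single π system with 9 sp² atoms and 10 π electrons from ring double bonds plus a heteroatom lone pair. 10 = 4(2)+2, so the system is aromatic and both rings count as aromatic (benzothiophene).
3 of the 8 rings are aromatic. Total: 3.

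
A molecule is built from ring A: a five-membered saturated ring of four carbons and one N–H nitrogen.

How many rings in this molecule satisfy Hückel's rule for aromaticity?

Ring A has only sp³ atoms, so it is not fully conjugated — not aromatic (pyrrolidine).

0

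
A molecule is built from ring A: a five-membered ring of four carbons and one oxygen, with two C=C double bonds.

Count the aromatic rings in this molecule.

Ring A has a continuous p-orbital overlap around the ring; 2 ring double bonds (4 π electrons) plus a heteroatom lone pair (2) give 6 π electrons. 6 = 4(1)+2, so ring A is aromatic (furan).

1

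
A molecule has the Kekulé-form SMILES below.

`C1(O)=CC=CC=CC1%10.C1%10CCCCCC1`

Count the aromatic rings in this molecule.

The SMILES encodes a seven-membered carbon ring with three C=C double bonds and one sp³ carbon; a seven-membered saturated carbon ring.
The 7-membered ring has one sp³ carbon, so it is not fully conjugated — not aromatic (cycloheptatriene).
The second 7-membered ring has only sp³ atoms, so it is not fully conjugated — not aromatic (cycloheptane).
None of the rings are aromatic. Total: 0.

0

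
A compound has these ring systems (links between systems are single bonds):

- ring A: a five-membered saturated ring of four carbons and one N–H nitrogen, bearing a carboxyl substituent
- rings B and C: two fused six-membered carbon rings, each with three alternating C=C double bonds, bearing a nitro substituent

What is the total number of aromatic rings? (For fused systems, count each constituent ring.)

Ring A has only sp³ atoms, so it is not fully conjugated — not aromatic (pyrrolidine).
Rings B and C form a fused bicyclic system with 10 sp² atoms and 10 π electrons from ring double bonds. 10 = 4(2)+2, so the system is aromatic and both rings count as aromatic (naphthalene).
Aromatic: B, C. Total: 2.

2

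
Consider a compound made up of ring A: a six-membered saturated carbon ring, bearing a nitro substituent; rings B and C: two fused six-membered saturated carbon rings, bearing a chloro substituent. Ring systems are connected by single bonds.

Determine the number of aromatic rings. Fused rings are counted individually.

Ring A has only sp³ atoms, so it is not fully conjugated — not aromatic (cyclohexane).
Ring B has only sp³ atoms, so it is not fully conjugated — not aromatic (cyclohexane ring).
Ring C has only sp³ atoms, so it is not fully conjugated — not aromatic (cyclohexane ring).
No ring is aromatic. Total: 0.

0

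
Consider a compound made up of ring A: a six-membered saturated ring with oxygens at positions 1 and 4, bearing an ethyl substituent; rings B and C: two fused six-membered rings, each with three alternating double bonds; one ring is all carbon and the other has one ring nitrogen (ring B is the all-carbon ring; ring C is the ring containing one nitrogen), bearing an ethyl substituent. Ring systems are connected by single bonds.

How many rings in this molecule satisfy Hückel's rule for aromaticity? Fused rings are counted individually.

Ring A has only sp³ atoms, so it is not fully conjugated — not aromatic (1,4-dioxane).
Rings B and C form a fused bicyclic system (with one nitrogen) with 10 sp² atoms and 10 π electrons from ring double bonds. 10 = 4(2)+2, so the system is aromatic and both rings count as aromatic (quinoline).
Aromatic: B, C. Total: 2.

2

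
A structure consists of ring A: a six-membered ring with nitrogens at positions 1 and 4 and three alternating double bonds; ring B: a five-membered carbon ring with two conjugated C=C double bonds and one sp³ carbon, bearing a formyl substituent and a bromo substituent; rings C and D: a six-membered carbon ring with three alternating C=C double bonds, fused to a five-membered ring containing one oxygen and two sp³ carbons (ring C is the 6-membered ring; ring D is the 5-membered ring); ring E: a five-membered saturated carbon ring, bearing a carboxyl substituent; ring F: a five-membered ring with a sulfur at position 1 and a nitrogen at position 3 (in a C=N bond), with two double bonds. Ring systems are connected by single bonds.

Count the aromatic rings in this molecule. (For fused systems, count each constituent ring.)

Ring A is fully conjugated (every ring atom contributes a p orbital); 3 ring double bonds give 6 π electrons. That satisfies 4n+2 with n=1, so ring A is aromatic (pyrazine).
Ring B has one sp³ carbon, so it is not fully conjugated — not aromatic (cyclopentadiene).
Ring C has a continuous p-orbital overlap around the ring; 3 ring double bonds give 6 π electrons. That satisfies 4n+2 with n=1, so ring C is aromatic (benzene ring).
Ring D has two sp³ carbons, so it is not fully conjugated — not aromatic (oxolane ring).
Ring E has only sp³ atoms, so it is not fully conjugated — not aromatic (cyclopentane).
Ring F is fully conjugated (every ring atom contributes a p orbital); 2 ring double bonds (4 π electrons) plus a heteroatom lone pair (2) give 6 π electrons. 6 = 4(1)+2, so ring F is aromatic (thiazole).
Aromatic: A, C, F. Total: 3.

3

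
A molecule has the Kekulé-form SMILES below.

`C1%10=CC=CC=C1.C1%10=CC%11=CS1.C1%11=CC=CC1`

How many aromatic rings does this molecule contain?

The SMILES encodes a six-membered carbon ring with three alternating C=C double bonds; a five-membered ring of four carbons and one sulfur, with two C=C double bonds; a five-membered carbon ring with two conjugated C=C double bonds and one sp³ carbon.
The 6-membered ring is fully conjugated (every ring atom contributes a p orbital); 3 ring double bonds give 6 π electrons. Since 6 = 4n+2 (n=1), it is aromatic (benzene).
The 5-membered ring with one sulfur has a continuous p-orbital overlap around the ring; 2 ring double bonds (4 π electrons) plus a heteroatom lone pair (2) give 6 π electrons. That satisfies 4n+2 with n=1, so it is aromatic (thiophene).
The 5-membered ring has one sp³ carbon, so it is not fully conjugated — not aromatic (cyclopentadiene).
2 of the 3 rings are aromatic. Total: 2.

2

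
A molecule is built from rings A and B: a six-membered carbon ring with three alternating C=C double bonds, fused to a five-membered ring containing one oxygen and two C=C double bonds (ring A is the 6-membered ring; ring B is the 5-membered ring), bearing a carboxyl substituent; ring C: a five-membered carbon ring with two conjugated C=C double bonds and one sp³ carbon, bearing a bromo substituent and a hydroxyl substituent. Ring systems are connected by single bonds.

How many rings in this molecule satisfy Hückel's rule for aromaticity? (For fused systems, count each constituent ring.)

Rings A and B form a fused bicyclic system (with one oxygen) with 9 sp² atoms and 10 π electrons from ring double bonds plus a heteroatom lone pair. 10 = 4(2)+2, so the system is aromatic and both rings count as aromatic (benzofuran).
Ring C has one sp³ carbon, so it is not fully conjugated — not aromatic (cyclopentadiene).
Aromatic: A, B. Total: 2.

2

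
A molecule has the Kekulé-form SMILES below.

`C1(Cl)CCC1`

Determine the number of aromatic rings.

The SMILES encodes a four-membered saturated carbon ring.
The 4-membered ring has only sp³ atoms, so it is not fully conjugated — not aromatic (cyclobutane).

0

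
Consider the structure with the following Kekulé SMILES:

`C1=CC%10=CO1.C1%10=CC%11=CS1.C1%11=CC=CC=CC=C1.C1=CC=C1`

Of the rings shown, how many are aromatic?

2

The SMILES encodes a five-membered ring of four carbons and one oxygen, with two C=C double bonds; a five-membered ring of four carbons and one sulfur, with two C=C double bonds; an eight-membered carbon ring with four alternating C=C double bonds; a four-membered carbon ring with two alternating C=C double bonds.
The 5-membered ring with one oxygen has a continuous p-orbital overlap around the ring; 2 ring double bonds (4 π electrons) plus a heteroatom lone pair (2) give 6 π electrons. That satisfies 4n+2 with n=1, so it is aromatic (furan).
The 5-membered ring with one sulfur is fully conjugated (every ring atom contributes a p orbital); 2 ring double bonds (4 π electrons) plus a heteroatom lone pair (2) give 6 π electrons. Since 6 = 4n+2 (n=1), it is aromatic (thiophene).
The 8-membered ring has only sp² ring atoms; a planar conformation would have a fully conjugated π system of 8 electrons. But 8 = 4(2), which is 4n not 4n+2, so it is not aromatic (cyclooctatetraene) — cyclooctatetraene distorts into a non-planar tub to avoid antiaromaticity.
The 4-membered ring has only sp² ring atoms; a planar conformation would have a fully conjugated π system of 4 electrons. But 4 = 4(1), which is 4n not 4n+2, so it is not aromatic (cyclobutadiene) — cyclobutadiene is antiaromatic and distorts to a rectangle.
2 of the 4 rings are aromatic. Total: 2.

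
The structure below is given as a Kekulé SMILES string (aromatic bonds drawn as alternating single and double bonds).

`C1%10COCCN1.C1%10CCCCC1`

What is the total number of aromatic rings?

The SMILES encodes a six-membered saturated ring with an oxygen and an N–H nitrogen at positions 1 and 4; a six-membered saturated carbon ring.
The 6-membered ring with one oxygen and one N–H (1,4) has only sp³ atoms, so it is not fully conjugated — not aromatic (morpholine).
The 6-membered ring has only sp³ atoms, so it is not fully conjugated — not aromatic (cyclohexane).
None of the rings are aromatic. Total: 0.

0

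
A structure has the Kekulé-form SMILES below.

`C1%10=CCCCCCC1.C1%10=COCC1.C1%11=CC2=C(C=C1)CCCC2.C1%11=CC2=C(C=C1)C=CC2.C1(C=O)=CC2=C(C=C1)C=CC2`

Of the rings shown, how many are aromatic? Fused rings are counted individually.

3

The SMILES encodes an eight-membered carbon ring with one C=C double bond; a five-membered ring of four carbons and one oxygen, with one C=C double bond and two sp³ carbons; a six-membered carbon ring with three alternating C=C double bonds, fused to a saturated six-membered carbon ring; a six-membered carbon ring with three alternating C=C double bonds, fused to a five-membered carbon ring containing one C=C double bond and one sp³ carbon; a six-membered carbon ring with three alternating C=C double bonds, fused to a five-membered carbon ring containing one C=C double bond and one sp³ carbon.
The 8-membered ring has six sp³ carbons, so it is not fully conjugated — not aromatic (cyclooctene).
The 5-membered ring with one oxygen has two sp³ carbons, so it is not fully conjugated — not aromatic (2,3-dihydrofuran).
The 6-membered ring is fully conjugated (every ring atom contributes a p orbital); 3 ring double bonds give 6 π electrons. That satisfies 4n+2 with n=1, so it is aromatic (benzene ring).
The second 6-membered ring has four sp³ carbons, so it is not fully conjugated — not aromatic (cyclohexane ring).
The third 6-membered ring is fully conjugated (every ring atom contributes a p orbital); 3 ring double bonds give 6 π electrons. Since 6 = 4n+2 (n=1), it is aromatic (benzene ring).
The 5-membered ring has one sp³ carbon, so it is not fully conjugated — not aromatic (cyclopentene ring).
The fourth 6-membered ring has a continuous p-orbital overlap around the ring; 3 ring double bonds give 6 π electrons. That satisfies 4n+2 with n=1, so it is aromatic (benzene ring).
The second 5-membered ring has one sp³ carbon, so it is not fully conjugated — not aromatic (cyclopentene ring).
3 of the 8 rings are aromatic. Total: 3.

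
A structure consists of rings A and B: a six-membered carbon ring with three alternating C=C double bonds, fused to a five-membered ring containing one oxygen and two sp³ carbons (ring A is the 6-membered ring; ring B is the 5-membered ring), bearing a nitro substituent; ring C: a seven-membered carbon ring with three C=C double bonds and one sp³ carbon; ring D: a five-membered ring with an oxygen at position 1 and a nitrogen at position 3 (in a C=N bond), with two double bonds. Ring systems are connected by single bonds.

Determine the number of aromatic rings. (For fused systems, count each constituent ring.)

Ring A is fully conjugated (every ring atom contributes a p orbital); 3 ring double bonds give 6 π electrons. 6 = 4(1)+2, so ring A is aromatic (benzene ring).
Ring B has two sp³ carbons, so it is not fully conjugated — not aromatic (oxolane ring).
Ring C has one sp³ carbon, so it is not fully conjugated — not aromatic (cycloheptatriene).
Ring D is planar and fully conjugated; 2 ring double bonds (4 π electrons) plus a heteroatom lone pair (2) give 6 π electrons. 6 = 4(1)+2, so ring D is aromatic (oxazole).
Aromatic: A, D. Total: 2.

2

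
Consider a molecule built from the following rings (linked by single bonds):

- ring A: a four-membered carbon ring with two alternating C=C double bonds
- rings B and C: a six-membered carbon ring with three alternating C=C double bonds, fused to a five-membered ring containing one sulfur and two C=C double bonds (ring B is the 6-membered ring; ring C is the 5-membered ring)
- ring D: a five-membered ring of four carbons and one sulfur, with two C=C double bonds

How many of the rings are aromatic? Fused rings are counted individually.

Ring A has only sp² ring atoms; a planar conformation would have a fully conjugated π system of 4 electrons. But 4 = 4(1), which is 4n not 4n+2, so ring A is not aromatic (cyclobutadiene) — cyclobutadiene is antiaromatic and distorts to a rectangle.
Rings B and C form a fused bicyclic system (with one sulfur) with 9 sp² atoms and 10 π electrons from ring double bonds plus a heteroatom lone pair. 10 = 4(2)+2, so the system is aromatic and both rings count as aromatic (benzothiophene).
Ring D is planar and fully conjugated; 2 ring double bonds (4 π electrons) plus a heteroatom lone pair (2) give 6 π electrons. That satisfies 4n+2 with n=1, so ring D is aromatic (thiophene).
Aromatic: B, C, D. Total: 3.

3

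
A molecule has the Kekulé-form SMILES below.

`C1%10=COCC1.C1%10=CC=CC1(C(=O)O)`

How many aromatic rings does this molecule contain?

The SMILES encodes a five-membered ring of four carbons and one oxygen, with one C=C double bond and two sp³ carbons; a five-membered carbon ring with two conjugated C=C double bonds and one sp³ carbon.
The 5-membered ring with one oxygen has two sp³ carbons, so it is not fully conjugated — not aromatic (2,3-dihydrofuran).
The 5-membered ring has one sp³ carbon, so it is not fully conjugated — not aromatic (cyclopentadiene).
None of the rings are aromatic. Total: 0.

0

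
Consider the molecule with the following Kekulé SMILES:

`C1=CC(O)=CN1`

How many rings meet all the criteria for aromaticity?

1

The SMILES encodes a five-membered ring of four carbons and one nitrogen bearing a hydrogen, with two C=C double bonds.
The 5-membered ring with one N–H is planar and fully conjugated; 2 ring double bonds (4 π electrons) plus a heteroatom lone pair (2) give 6 π electrons. That satisfies 4n+2 with n=1, so it is aromatic (pyrrole).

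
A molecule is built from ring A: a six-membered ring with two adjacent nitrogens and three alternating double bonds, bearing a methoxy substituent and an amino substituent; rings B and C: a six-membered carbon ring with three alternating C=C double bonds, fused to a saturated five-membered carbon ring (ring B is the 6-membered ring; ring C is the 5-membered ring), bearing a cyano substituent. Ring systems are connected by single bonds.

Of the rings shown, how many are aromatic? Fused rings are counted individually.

Ring A is planar and fully conjugated; 3 ring double bonds give 6 π electrons. Since 6 = 4n+2 (n=1), ring A is aromatic (pyridazine).
Ring B is planar and fully conjugated; 3 ring double bonds give 6 π electrons. 6 = 4(1)+2, so ring B is aromatic (benzene ring).
Ring C has three sp³ carbons, so it is not fully conjugated — not aromatic (cyclopentane ring).
Aromatic: A, B. Total: 2.

2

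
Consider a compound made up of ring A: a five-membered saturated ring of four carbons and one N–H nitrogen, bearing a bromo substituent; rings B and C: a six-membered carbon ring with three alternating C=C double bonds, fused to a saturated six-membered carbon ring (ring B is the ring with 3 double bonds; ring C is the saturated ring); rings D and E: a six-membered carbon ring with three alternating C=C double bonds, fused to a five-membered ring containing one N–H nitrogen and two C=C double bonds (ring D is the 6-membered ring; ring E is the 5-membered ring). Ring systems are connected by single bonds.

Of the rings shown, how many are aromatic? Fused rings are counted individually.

Ring A has only sp³ atoms, so it is not fully conjugated — not aromatic (pyrrolidine).
Ring B has a continuous p-orbital overlap around the ring; 3 ring double bonds give 6 π electrons. That satisfies 4n+2 with n=1, so ring B is aromatic (benzene ring).
Ring C has four sp³ carbons, so it is not fully conjugated — not aromatic (cyclohexane ring).
Rings D and E form a fused bicyclic system (with one N–H) with 9 sp² atoms and 10 π electrons from ring double bonds plus a heteroatom lone pair. 10 = 4(2)+2, so the system is aromatic and both rings count as aromatic (indole).
Aromatic: B, D, E. Total: 3.

3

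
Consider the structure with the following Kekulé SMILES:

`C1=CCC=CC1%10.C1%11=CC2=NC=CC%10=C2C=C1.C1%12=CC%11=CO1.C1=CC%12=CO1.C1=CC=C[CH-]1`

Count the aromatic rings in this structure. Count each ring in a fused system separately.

The SMILES encodes a six-membered carbon ring with two isolated C=C double bonds and two sp³ carbons; two fused six-membered rings, each with three alternating double bonds; one ring is all carbon and the other has one ring nitrogen; a five-membered ring of four carbons and one oxygen, with two C=C double bonds; a five-membered ring of four carbons and one oxygen, with two C=C double bonds; a five-membered all-carbon ring bearing a negative charge on one carbon, with two C=C double bonds.
The 6-membered ring has two sp³ carbons, so it is not fully conjugated — not aromatic (1,4-cyclohexadiene).
The fused 6/6-membered bicyclic (with one nitrogen) is a single π system with 10 sp² atoms and 10 π electrons from ring double bonds. 10 = 4(2)+2, so the system is aromatic and both rings count as aromatic (quinoline).
The 5-membered ring with one oxygen is fully conjugated (every ring atom contributes a p orbital); 2 ring double bonds (4 π electrons) plus a heteroatom lone pair (2) give 6 π electrons. 6 = 4(1)+2, so it is aromatic (furan).
The second 5-membered ring with one oxygen has a continuous p-orbital overlap around the ring; 2 ring double bonds (4 π electrons) plus a heteroatom lone pair (2) give 6 π electrons. 6 = 4(1)+2, so it is aromatic (furan).
The 5-membered ring has a continuous p-orbital overlap around the ring; 2 ring double bonds (4 π electrons) plus the carbanion lone pair (2) give 6 π electrons. 6 = 4(1)+2, so it is aromatic (cyclopentadienyl anion).
5 of the 6 rings are aromatic. Total: 5.

5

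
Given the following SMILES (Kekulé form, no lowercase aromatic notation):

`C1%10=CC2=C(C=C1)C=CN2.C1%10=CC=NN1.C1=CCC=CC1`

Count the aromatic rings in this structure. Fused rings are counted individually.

The SMILES encodes a six-membered carbon ring with three alternating C=C double bonds, fused to a five-membered ring containing one N–H nitrogen and two C=C double bonds; a five-membered ring with two adjacent nitrogens (one bearing H, one in a double bond) and two double bonds; a six-membered carbon ring with two isolated C=C double bonds and two sp³ carbons.
The fused 6/5-membered bicyclic (with one N–H) is a single π system with 9 sp² atoms and 10 π electrons from ring double bonds plus a heteroatom lone pair. 10 = 4(2)+2, so the system is aromatic and both rings count as aromatic (indole).
The 5-membered ring with two adjacent nitrogens (one N–H, one =N–) is planar and fully conjugated; 2 ring double bonds (4 π electrons) plus a heteroatom lone pair (2) give 6 π electrons. That satisfies 4n+2 with n=1, so it is aromatic (pyrazole).
The 6-membered ring has two sp³ carbons, so it is not fully conjugated — not aromatic (1,4-cyclohexadiene).
3 of the 4 rings are aromatic. Total: 3.

3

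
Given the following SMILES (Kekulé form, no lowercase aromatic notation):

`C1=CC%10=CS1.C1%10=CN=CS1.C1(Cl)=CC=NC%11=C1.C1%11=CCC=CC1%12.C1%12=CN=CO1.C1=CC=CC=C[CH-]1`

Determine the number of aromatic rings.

The SMILES encodes a five-membered ring of four carbons and one sulfur, with two C=C double bonds; a five-membered ring with a sulfur at position 1 and a nitrogen at position 3 (in a C=N bond), with two double bonds; a six-membered ring of five carbons and one nitrogen with three alternating double bonds; a six-membered carbon ring with two isolated C=C double bonds and two sp³ carbons; a five-membered ring with an oxygen at position 1 and a nitrogen at position 3 (in a C=N bond), with two double bonds; a seven-membered all-carbon ring bearing a negative charge on one carbon, with three C=C double bonds.
The 5-membered ring with one sulfur is planar and fully conjugated; 2 ring double bonds (4 π electrons) plus a heteroatom lone pair (2) give 6 π electrons. 6 = 4(1)+2, so it is aromatic (thiophene).
The 5-membered ring with one sulfur and one =N– has a continuous p-orbital overlap around the ring; 2 ring double bonds (4 π electrons) plus a heteroatom lone pair (2) give 6 π electrons. Since 6 = 4n+2 (n=1), it is aromatic (thiazole).
The 6-membered ring with one nitrogen has a continuous p-orbital overlap around the ring; 3 ring double bonds give 6 π electrons. 6 = 4(1)+2, so it is aromatic (pyridine).
The 6-membered ring has two sp³ carbons, so it is not fully conjugated — not aromatic (1,4-cyclohexadiene).
The 5-membered ring with one oxygen and one =N– is fully conjugated (every ring atom contributes a p orbital); 2 ring double bonds (4 π electrons) plus a heteroatom lone pair (2) give 6 π electrons. 6 = 4(1)+2, so it is aromatic (oxazole).
The 7-membered ring has only sp² ring atoms; a planar conformation would have a fully conjugated π system of 8 electrons. But 8 = 4(2), which is 4n not 4n+2, so it is not aromatic (cycloheptatrienyl anion).
4 of the 6 rings are aromatic. Total: 4.

4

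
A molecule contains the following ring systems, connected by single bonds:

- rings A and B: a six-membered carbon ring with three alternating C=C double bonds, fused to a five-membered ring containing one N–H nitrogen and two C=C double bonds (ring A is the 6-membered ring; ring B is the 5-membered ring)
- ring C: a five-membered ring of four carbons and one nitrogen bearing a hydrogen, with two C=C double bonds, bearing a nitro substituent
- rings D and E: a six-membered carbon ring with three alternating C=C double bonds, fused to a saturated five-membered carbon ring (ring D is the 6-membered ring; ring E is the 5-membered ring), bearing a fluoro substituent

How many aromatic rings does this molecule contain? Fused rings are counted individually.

Rings A and B form a fused bicyclic system (with one N–H) with 9 sp² atoms and 10 π electrons from ring double bonds plus a heteroatom lone pair. 10 = 4(2)+2, so the system is aromatic and both rings count as aromatic (indole).
Ring C is planar and fully conjugated; 2 ring double bonds (4 π electrons) plus a heteroatom lone pair (2) give 6 π electrons. That satisfies 4n+2 with n=1, so ring C is aromatic (pyrrole).
Ring D has a continuous p-orbital overlap around the ring; 3 ring double bonds give 6 π electrons. Since 6 = 4n+2 (n=1), ring D is aromatic (benzene ring).
Ring E has three sp³ carbons, so it is not fully conjugated — not aromatic (cyclopentane ring).
Aromatic: A, B, C, D. Total: 4.

4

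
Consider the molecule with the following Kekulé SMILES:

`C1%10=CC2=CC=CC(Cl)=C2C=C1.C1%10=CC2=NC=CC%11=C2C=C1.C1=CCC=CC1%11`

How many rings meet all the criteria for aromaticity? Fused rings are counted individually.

4

The SMILES encodes two fused six-membered carbon rings, each with three alternating C=C double bonds; two fused six-membered rings, each with three alternating double bonds; one ring is all carbon and the other has one ring nitrogen; a six-membered carbon ring with two isolated C=C double bonds and two sp³ carbons.
The fused 6/6-membered bicyclic is a single π system with 10 sp² atoms and 10 π electrons from ring double bonds. 10 = 4(2)+2, so the system is aromatic and both rings count as aromatic (naphthalene).
The fused 6/6-membered bicyclic (with one nitrogen) is a single π system with 10 sp² atoms and 10 π electrons from ring double bonds. 10 = 4(2)+2, so the system is aromatic and both rings count as aromatic (quinoline).
The 6-membered ring has two sp³ carbons, so it is not fully conjugated — not aromatic (1,4-cyclohexadiene).
4 of the 5 rings are aromatic. Total: 4.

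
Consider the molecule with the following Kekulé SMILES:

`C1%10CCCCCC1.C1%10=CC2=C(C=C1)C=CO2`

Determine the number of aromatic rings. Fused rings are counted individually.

The SMILES encodes a seven-membered saturated carbon ring; a six-membered carbon ring with three alternating C=C double bonds, fused to a five-membered ring containing one oxygen and two C=C double bonds.
The 7-membered ring has only sp³ atoms, so it is not fully conjugated — not aromatic (cycloheptane).
The fused 6/5-membered bicyclic (with one oxygen) is a single π system with 9 sp² atoms and 10 π electrons from ring double bonds plus a heteroatom lone pair. 10 = 4(2)+2, so the system is aromatic and both rings count as aromatic (benzofuran).
2 of the 3 rings are aromatic. Total: 2.

2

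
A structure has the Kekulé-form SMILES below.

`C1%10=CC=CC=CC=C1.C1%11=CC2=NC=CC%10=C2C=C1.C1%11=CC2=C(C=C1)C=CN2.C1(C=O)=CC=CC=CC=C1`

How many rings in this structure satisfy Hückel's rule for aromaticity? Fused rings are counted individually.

4

The SMILES encodes an eight-membered carbon ring with four alternating C=C double bonds; two fused six-membered rings, each with three alternating double bonds; one ring is all carbon and the other has one ring nitrogen; a six-membered carbon ring with three alternating C=C double bonds, fused to a five-membered ring containing one N–H nitrogen and two C=C double bonds; an eight-membered carbon ring with four alternating C=C double bonds.
The 8-membered ring has only sp² ring atoms; a planar conformation would have a fully conjugated π system of 8 electrons. But 8 = 4(2), which is 4n not 4n+2, so it is not aromatic (cyclooctatetraene) — cyclooctatetraene distorts into a non-planar tub to avoid antiaromaticity.
The fused 6/6-membered bicyclic (with one nitrogen) is a single π system with 10 sp² atoms and 10 π electrons from ring double bonds. 10 = 4(2)+2, so the system is aromatic and both rings count as aromatic (quinoline).
The fused 6/5-membered bicyclic (with one N–H) is a single π system with 9 sp² atoms and 10 π electrons from ring double bonds plus a heteroatom lone pair. 10 = 4(2)+2, so the system is aromatic and both rings count as aromatic (indole).
The second 8-membered ring has only sp² ring atoms; a planar conformation would have a fully conjugated π system of 8 electrons. But 8 = 4(2), which is 4n not 4n+2, so it is not aromatic (cyclooctatetraene) — cyclooctatetraene distorts into a non-planar tub to avoid antiaromaticity.
4 of the 6 rings are aromatic. Total: 4.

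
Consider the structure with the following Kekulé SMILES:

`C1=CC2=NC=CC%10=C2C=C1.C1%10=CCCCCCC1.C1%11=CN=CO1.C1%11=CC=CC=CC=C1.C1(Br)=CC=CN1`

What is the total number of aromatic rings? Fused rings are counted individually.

The SMILES encodes two fused six-membered rings, each with three alternating double bonds; one ring is all carbon and the other has one ring nitrogen; an eight-membered carbon ring with one C=C double bond; a five-membered ring with an oxygen at position 1 and a nitrogen at position 3 (in a C=N bond), with two double bonds; an eight-membered carbon ring with four alternating C=C double bonds; a five-membered ring of four carbons and one nitrogen bearing a hydrogen, with two C=C double bonds.
The fused 6/6-membered bicyclic (with one nitrogen) is a single π system with 10 sp² atoms and 10 π electrons from ring double bonds. 10 = 4(2)+2, so the system is aromatic and both rings count as aromatic (quinoline).
The 8-membered ring has six sp³ carbons, so it is not fully conjugated — not aromatic (cyclooctene).
The 5-membered ring with one oxygen and one =N– is planar and fully conjugated; 2 ring double bonds (4 π electrons) plus a heteroatom lone pair (2) give 6 π electrons. That satisfies 4n+2 with n=1, so it is aromatic (oxazole).
The second 8-membered ring has only sp² ring atoms; a planar conformation would have a fully conjugated π system of 8 electrons. But 8 = 4(2), which is 4n not 4n+2, so it is not aromatic (cyclooctatetraene) — cyclooctatetraene distorts into a non-planar tub to avoid antiaromaticity.
The 5-membered ring with one N–H has a continuous p-orbital overlap around the ring; 2 ring double bonds (4 π electrons) plus a heteroatom lone pair (2) give 6 π electrons. Since 6 = 4n+2 (n=1), it is aromatic (pyrrole).
4 of the 6 rings are aromatic. Total: 4.

4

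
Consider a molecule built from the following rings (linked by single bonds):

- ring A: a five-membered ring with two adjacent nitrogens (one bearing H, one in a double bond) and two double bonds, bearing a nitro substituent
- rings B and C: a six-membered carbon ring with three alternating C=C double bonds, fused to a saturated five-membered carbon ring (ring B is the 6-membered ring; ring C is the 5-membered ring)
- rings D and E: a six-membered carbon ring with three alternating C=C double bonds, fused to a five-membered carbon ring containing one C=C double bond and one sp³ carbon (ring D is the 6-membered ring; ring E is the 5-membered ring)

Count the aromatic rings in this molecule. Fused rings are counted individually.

Ring A is fully conjugated (every ring atom contributes a p orbital); 2 ring double bonds (4 π electrons) plus a heteroatom lone pair (2) give 6 π electrons. 6 = 4(1)+2, so ring A is aromatic (pyrazole).
Ring B is planar and fully conjugated; 3 ring double bonds give 6 π electrons. Since 6 = 4n+2 (n=1), ring B is aromatic (benzene ring).
Ring C has three sp³ carbons, so it is not fully conjugated — not aromatic (cyclopentane ring).
Ring D is fully conjugated (every ring atom contributes a p orbital); 3 ring double bonds give 6 π electrons. 6 = 4(1)+2, so ring D is aromatic (benzene ring).
Ring E has one sp³ carbon, so it is not fully conjugated — not aromatic (cyclopentene ring).
Aromatic: A, B, D. Total: 3.

3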